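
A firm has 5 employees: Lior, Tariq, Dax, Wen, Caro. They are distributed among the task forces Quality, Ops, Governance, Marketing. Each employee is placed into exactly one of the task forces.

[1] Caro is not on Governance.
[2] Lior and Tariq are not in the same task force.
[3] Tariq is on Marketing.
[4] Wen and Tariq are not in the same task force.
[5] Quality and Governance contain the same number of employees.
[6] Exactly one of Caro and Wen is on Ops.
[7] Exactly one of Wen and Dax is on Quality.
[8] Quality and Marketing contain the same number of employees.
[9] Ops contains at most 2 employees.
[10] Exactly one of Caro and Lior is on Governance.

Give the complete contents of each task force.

From (1): Caro ∉ Governance.
From (3): Tariq ∈ Marketing.
(2): Lior ∉ Marketing.
(4): Wen ∉ Marketing.
(10) (exactly one): Lior ∈ Governance.
Suppose Dax ∈ Quality: no assignment then satisfies all the clues, so Dax ∉ Quality.

Quality = {Wen}; Ops = {Caro, Dax}; Governance = {Lior}; Marketing = {Tariq}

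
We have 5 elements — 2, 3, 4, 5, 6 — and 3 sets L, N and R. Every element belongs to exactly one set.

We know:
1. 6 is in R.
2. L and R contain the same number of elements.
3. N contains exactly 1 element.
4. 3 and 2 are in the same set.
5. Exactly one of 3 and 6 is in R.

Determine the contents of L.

L = {2, 3}

From (1): 6 ∈ R.
(5) (exactly one): 3 ∉ R.
(4): 2 matches 3: 2 ∉ R.
Suppose 2 ∉ L: no assignment then satisfies all the clues, so 2 ∈ L.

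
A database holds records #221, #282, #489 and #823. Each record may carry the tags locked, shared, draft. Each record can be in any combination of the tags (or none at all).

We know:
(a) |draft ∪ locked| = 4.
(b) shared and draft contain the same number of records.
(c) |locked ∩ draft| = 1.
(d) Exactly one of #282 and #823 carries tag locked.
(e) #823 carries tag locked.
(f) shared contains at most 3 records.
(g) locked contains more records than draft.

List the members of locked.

locked = {#221, #489, #823}

From (e): #823 ∈ locked.
(d) (exactly one): #282 ∉ locked.
Suppose #221 ∉ locked: no assignment then satisfies all the clues, so #221 ∈ locked.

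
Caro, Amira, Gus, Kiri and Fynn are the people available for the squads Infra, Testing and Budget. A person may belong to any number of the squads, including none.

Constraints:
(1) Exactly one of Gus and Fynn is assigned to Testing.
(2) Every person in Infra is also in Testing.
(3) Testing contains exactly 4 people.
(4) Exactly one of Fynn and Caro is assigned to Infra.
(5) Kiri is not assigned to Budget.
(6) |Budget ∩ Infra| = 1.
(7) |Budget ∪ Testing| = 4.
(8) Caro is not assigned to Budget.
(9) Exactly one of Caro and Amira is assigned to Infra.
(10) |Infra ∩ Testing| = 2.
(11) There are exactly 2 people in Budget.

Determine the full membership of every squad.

Infra = {Caro, Gus}; Testing = {Amira, Caro, Gus, Kiri}; Budget = {Amira, Gus}

From (5): Kiri ∉ Budget.
From (8): Caro ∉ Budget.
Suppose Caro ∉ Infra: no assignment then satisfies all the clues, so Caro ∈ Infra.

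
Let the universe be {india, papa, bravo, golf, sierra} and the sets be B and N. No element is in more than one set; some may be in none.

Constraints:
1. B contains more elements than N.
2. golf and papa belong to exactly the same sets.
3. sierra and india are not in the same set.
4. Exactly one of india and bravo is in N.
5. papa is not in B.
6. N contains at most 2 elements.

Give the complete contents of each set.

B = {bravo, sierra}; N = {india}

From (5): papa ∉ B.
(2): golf matches papa: golf ∉ B.
Suppose india ∈ B: no assignment then satisfies all the clues, so india ∉ B.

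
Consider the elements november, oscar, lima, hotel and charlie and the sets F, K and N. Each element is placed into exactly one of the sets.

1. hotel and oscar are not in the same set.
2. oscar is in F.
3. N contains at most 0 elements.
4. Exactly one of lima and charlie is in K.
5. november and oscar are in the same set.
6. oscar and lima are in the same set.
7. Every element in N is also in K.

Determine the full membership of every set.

F = {lima, november, oscar}; K = {charlie, hotel}; N = {}

From (2): oscar ∈ F.
(1): hotel ∉ F.
(3): N already has 0, so the rest are out.
(5): november matches oscar: november ∈ F.
(6): lima matches oscar: lima ∈ F.
Only one set left: hotel ∈ K.
(4) (exactly one): charlie ∈ K.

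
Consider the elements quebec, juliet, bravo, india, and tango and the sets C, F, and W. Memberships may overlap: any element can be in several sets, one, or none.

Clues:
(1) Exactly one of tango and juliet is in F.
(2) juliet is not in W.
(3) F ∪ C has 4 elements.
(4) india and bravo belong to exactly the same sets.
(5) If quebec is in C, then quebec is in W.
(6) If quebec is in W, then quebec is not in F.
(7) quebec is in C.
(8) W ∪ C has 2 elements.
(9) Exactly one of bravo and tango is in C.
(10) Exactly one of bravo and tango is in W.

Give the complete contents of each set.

From (2): juliet ∉ W.
From (7): quebec ∈ C.
(5): quebec ∈ W.
(6): quebec ∉ F.
Suppose juliet ∈ C: no assignment then satisfies all the clues, so juliet ∉ C.

C = {quebec, tango}; F = {bravo, india, tango}; W = {quebec, tango}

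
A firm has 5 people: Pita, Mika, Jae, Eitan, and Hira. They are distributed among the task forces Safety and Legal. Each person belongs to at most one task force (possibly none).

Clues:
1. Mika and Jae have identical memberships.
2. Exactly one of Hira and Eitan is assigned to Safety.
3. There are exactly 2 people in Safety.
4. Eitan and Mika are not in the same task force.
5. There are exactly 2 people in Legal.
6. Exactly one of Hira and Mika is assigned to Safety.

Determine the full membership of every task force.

Safety = {Hira, Pita}; Legal = {Jae, Mika}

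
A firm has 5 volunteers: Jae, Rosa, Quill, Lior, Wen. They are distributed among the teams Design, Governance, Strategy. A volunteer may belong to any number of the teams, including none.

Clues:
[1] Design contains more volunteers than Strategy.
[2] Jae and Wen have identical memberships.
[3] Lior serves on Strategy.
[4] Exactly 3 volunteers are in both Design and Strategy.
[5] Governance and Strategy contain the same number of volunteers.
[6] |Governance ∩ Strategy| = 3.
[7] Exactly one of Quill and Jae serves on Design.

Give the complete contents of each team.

From (3): Lior ∈ Strategy.
Suppose Jae ∉ Design: no assignment then satisfies all the clues, so Jae ∈ Design.

Design = {Jae, Lior, Rosa, Wen}; Governance = {Jae, Lior, Wen}; Strategy = {Jae, Lior, Wen}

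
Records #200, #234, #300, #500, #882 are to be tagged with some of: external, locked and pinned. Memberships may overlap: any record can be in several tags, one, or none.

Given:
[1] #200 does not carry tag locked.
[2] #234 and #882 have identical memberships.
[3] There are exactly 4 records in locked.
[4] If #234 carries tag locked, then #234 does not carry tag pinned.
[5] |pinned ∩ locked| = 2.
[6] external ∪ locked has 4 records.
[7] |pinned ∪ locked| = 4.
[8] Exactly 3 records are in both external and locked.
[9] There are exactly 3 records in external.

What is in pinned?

pinned = {#300, #500}

From (1): #200 ∉ locked.
(3): only 4 candidates remain for locked, so all are in.
(4): #234 ∉ pinned.
(2): #882 matches #234: #882 ∉ pinned.
Suppose #200 ∈ pinned: no assignment then satisfies all the clues, so #200 ∉ pinned.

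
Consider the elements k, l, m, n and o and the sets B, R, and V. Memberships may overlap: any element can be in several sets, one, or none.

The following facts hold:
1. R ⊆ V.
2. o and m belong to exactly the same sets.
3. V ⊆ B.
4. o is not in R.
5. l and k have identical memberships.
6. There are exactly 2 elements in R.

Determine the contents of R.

R = {k, l}

From (4): o ∉ R.
(2): m matches o: m ∉ R.
Suppose k ∉ R: no assignment then satisfies all the clues, so k ∈ R.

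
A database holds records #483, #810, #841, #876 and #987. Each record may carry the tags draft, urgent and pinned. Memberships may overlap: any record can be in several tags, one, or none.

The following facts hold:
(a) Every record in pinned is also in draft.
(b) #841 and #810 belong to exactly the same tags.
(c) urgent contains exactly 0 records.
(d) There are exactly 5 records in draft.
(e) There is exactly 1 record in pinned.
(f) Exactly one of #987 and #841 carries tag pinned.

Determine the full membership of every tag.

(c): urgent already has 0, so the rest are out.
(d): only 5 candidates remain for draft, so all are in.
Suppose #483 ∈ pinned: no assignment then satisfies all the clues, so #483 ∉ pinned.

draft = {#483, #810, #841, #876, #987}; urgent = {}; pinned = {#987}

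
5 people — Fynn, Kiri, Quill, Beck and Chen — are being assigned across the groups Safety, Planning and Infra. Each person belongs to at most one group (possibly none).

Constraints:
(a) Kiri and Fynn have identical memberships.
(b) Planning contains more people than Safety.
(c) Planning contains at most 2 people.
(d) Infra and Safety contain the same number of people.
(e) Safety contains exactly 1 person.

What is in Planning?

Planning = {Fynn, Kiri}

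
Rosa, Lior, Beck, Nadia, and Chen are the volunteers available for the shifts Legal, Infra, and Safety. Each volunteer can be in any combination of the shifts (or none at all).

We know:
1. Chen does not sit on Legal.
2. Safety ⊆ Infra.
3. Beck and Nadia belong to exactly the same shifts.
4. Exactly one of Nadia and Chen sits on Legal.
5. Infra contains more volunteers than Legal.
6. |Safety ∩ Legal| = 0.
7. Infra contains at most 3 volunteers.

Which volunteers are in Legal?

Legal = {Beck, Nadia}

From (1): Chen ∉ Legal.
(4) (exactly one): Nadia ∈ Legal.
(3): Beck matches Nadia: Beck ∈ Legal.
Suppose Rosa ∈ Legal: no assignment then satisfies all the clues, so Rosa ∉ Legal.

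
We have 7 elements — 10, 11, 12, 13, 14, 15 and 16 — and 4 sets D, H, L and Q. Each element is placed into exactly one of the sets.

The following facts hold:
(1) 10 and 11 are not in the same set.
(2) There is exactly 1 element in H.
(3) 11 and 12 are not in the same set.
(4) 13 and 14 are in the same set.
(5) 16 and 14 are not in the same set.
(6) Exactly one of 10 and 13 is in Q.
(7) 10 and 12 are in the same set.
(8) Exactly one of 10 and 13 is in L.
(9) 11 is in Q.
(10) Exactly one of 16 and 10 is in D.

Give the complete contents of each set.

From (9): 11 ∈ Q.
(1): 10 ∉ Q.
(3): 12 ∉ Q.
(6) (exactly one): 13 ∈ Q.
(8) (exactly one): 10 ∈ L.
(10) (exactly one): 16 ∈ D.
(4): 14 matches 13: 14 ∉ D.
(4): 14 matches 13: 14 ∉ H.
(4): 14 matches 13: 14 ∉ L.
(4): 14 matches 13: 14 ∈ Q.
(7): 12 matches 10: 12 ∉ D.
(2): only 1 candidates remain for H, so all are in.

D = {16}; H = {15}; L = {10, 12}; Q = {11, 13, 14}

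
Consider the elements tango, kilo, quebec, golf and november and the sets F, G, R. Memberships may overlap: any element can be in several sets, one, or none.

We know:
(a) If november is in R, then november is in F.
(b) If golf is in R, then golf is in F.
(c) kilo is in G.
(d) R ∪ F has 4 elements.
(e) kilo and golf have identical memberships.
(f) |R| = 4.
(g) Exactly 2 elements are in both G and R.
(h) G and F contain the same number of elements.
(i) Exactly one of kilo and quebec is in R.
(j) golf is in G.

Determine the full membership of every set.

F = {golf, kilo, november}; G = {golf, kilo, quebec}; R = {golf, kilo, november, tango}

From (c): kilo ∈ G.
From (j): golf ∈ G.
Suppose tango ∈ F: no assignment then satisfies all the clues, so tango ∉ F.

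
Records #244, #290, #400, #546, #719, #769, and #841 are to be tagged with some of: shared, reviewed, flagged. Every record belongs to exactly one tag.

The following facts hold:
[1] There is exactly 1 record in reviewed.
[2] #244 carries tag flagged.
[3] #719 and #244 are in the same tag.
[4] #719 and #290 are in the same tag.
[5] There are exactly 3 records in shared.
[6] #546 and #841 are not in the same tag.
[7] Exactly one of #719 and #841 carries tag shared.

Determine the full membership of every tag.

shared = {#400, #769, #841}; reviewed = {#546}; flagged = {#244, #290, #719}

From (2): #244 ∈ flagged.
(3): #719 matches #244: #719 ∉ shared.
(3): #719 matches #244: #719 ∉ reviewed.
(3): #719 matches #244: #719 ∈ flagged.
(4): #290 matches #719: #290 ∉ shared.
(4): #290 matches #719: #290 ∉ reviewed.
(4): #290 matches #719: #290 ∈ flagged.
(7) (exactly one): #841 ∈ shared.
(6): #546 ∉ shared.
(5): only 3 candidates remain for shared, so all are in.
(1): only 1 candidates remain for reviewed, so all are in.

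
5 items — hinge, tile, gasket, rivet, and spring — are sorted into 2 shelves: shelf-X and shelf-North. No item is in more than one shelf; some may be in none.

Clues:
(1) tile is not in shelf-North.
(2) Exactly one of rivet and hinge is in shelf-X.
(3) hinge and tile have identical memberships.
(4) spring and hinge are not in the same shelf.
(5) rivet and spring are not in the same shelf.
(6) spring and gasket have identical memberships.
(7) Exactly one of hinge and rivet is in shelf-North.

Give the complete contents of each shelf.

From (1): tile ∉ shelf-North.
(3): hinge matches tile: hinge ∉ shelf-North.
(7) (exactly one): rivet ∈ shelf-North.
(2) (exactly one): hinge ∈ shelf-X.
(3): tile matches hinge: tile ∈ shelf-X.
(4): spring ∉ shelf-X.
(5): spring ∉ shelf-North.
(6): gasket matches spring: gasket ∉ shelf-X.
(6): gasket matches spring: gasket ∉ shelf-North.

shelf-X = {hinge, tile}; shelf-North = {rivet}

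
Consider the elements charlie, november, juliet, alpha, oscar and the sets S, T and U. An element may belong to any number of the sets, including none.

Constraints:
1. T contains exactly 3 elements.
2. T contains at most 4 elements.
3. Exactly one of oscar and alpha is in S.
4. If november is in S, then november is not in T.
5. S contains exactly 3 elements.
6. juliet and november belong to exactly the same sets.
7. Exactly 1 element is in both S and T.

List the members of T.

T = {alpha, charlie, oscar}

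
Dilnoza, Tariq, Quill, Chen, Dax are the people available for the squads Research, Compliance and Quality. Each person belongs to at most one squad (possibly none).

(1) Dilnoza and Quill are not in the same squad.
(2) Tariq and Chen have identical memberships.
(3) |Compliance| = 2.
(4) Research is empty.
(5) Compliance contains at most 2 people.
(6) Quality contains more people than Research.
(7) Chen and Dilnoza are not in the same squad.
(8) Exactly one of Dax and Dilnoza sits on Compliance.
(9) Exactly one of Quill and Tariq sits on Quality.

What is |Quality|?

(4): Research already has 0, so the rest are out.
Suppose Dilnoza ∈ Compliance: no assignment then satisfies all the clues, so Dilnoza ∉ Compliance.

2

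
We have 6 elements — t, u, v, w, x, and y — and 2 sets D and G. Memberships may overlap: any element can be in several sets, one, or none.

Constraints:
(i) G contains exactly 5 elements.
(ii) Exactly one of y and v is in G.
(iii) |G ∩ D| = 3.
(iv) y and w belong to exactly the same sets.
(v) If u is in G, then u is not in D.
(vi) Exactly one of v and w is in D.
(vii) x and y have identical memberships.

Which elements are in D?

D = {w, x, y}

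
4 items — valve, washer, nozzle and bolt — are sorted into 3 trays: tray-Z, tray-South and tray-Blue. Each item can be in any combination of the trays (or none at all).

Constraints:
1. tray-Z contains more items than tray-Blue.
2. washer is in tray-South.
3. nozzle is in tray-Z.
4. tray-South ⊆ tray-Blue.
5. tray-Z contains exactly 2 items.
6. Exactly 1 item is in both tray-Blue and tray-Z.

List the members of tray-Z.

tray-Z = {nozzle, washer}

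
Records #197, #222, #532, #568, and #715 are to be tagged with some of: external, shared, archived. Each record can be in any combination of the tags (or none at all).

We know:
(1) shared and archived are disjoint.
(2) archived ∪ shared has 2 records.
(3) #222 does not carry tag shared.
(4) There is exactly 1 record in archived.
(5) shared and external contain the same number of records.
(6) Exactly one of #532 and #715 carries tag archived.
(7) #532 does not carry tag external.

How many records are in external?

1

From (3): #222 ∉ shared.
From (7): #532 ∉ external.
Suppose #197 ∈ archived: no assignment then satisfies all the clues, so #197 ∉ archived.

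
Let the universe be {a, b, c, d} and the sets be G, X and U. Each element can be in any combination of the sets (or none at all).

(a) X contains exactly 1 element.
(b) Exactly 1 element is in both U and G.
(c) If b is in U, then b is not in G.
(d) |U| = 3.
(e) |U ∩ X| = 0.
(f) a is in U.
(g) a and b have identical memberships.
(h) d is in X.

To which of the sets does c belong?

c: G, U

From (f): a ∈ U.
From (h): d ∈ X.
(a): X already has 1, so the rest are out.
(g): b matches a: b ∈ U.
(c): b ∉ G.
(g): a matches b: a ∉ G.
Suppose c ∉ G: no assignment then satisfies all the clues, so c ∈ G.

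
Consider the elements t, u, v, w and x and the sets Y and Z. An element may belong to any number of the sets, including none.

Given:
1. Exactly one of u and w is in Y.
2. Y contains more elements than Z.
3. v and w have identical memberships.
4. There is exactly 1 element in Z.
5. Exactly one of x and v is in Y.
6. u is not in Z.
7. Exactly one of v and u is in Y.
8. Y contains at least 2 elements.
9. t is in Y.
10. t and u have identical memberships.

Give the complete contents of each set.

Y = {t, u, x}; Z = {x}

From (6): u ∉ Z.
From (9): t ∈ Y.
(10): u matches t: u ∈ Y.
(10): t matches u: t ∉ Z.
(1) (exactly one): w ∉ Y.
(3): v matches w: v ∉ Y.
(5) (exactly one): x ∈ Y.
Suppose v ∈ Z: no assignment then satisfies all the clues, so v ∉ Z.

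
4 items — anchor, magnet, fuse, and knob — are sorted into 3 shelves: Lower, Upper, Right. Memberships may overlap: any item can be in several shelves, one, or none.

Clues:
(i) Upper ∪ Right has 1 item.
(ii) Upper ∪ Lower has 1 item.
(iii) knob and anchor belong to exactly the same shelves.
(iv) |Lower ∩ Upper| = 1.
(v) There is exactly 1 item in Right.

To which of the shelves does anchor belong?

anchor: none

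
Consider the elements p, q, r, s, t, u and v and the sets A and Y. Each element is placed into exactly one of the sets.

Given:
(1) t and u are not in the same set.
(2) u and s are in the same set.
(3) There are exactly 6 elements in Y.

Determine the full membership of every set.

A = {t}; Y = {p, q, r, s, u, v}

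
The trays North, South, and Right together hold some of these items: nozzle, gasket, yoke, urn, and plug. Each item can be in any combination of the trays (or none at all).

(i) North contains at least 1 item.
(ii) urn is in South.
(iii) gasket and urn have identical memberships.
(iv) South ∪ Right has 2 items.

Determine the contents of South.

From (ii): urn ∈ South.
(iii): gasket matches urn: gasket ∈ South.
Suppose nozzle ∈ South: no assignment then satisfies all the clues, so nozzle ∉ South.

South = {gasket, urn}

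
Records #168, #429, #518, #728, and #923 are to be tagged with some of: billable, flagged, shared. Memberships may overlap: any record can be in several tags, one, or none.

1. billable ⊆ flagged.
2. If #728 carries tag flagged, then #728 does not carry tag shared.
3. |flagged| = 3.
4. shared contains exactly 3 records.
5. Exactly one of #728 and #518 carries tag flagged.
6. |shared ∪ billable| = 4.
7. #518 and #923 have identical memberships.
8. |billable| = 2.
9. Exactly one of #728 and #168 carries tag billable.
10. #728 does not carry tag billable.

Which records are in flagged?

flagged = {#168, #429, #728}

From (10): #728 ∉ billable.
(9) (exactly one): #168 ∈ billable.
(1) with #168 ∈ billable: #168 ∈ flagged.
Suppose #429 ∉ flagged: no assignment then satisfies all the clues, so #429 ∈ flagged.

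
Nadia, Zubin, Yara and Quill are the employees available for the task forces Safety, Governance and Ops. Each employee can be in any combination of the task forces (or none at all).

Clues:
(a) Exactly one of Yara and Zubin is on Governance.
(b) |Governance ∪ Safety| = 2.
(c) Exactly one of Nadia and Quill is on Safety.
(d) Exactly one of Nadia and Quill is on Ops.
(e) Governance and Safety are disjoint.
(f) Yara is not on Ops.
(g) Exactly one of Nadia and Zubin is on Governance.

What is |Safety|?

1

From (f): Yara ∉ Ops.
Suppose Nadia ∈ Governance: no assignment then satisfies all the clues, so Nadia ∉ Governance.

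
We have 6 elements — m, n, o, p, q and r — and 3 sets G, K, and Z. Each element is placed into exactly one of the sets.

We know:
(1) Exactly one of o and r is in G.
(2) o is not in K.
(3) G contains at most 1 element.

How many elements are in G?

From (2): o ∉ K.
Suppose m ∈ G: no assignment then satisfies all the clues, so m ∉ G.

1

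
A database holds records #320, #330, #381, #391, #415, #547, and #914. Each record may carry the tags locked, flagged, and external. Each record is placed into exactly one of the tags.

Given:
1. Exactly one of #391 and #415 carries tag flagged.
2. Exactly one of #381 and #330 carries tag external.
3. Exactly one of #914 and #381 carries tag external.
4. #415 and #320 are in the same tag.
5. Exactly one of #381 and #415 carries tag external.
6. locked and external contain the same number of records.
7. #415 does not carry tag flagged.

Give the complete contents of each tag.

locked = {#320, #415}; flagged = {#330, #391, #914}; external = {#381, #547}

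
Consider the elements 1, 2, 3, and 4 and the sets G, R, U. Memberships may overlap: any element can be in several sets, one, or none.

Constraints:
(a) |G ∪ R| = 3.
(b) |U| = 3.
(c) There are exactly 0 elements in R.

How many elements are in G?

3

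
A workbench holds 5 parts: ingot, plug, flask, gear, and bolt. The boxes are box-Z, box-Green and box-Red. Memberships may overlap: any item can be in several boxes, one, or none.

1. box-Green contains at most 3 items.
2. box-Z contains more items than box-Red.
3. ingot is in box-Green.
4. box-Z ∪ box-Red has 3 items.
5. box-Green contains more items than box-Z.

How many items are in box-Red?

1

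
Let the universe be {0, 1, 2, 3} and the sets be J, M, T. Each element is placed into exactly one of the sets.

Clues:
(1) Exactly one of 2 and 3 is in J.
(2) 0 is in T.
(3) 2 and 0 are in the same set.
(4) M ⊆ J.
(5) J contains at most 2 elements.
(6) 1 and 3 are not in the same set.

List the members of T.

From (2): 0 ∈ T.
(3): 2 matches 0: 2 ∉ J.
(3): 2 matches 0: 2 ∉ M.
(3): 2 matches 0: 2 ∈ T.
(1) (exactly one): 3 ∈ J.
(6): 1 ∉ J.
(4) contrapositive: 1 ∉ M.
Only one set left: 1 ∈ T.

T = {0, 1, 2}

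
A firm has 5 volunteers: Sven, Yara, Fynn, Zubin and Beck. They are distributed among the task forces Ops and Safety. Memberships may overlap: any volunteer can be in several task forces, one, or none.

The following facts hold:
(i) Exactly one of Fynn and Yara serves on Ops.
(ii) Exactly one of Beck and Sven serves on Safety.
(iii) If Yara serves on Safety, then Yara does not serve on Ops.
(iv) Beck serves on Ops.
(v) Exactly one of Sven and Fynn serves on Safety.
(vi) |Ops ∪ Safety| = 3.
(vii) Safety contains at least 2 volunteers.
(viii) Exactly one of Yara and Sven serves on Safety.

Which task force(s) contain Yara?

Yara: Safety

From (iv): Beck ∈ Ops.
Suppose Yara ∈ Ops: no assignment then satisfies all the clues, so Yara ∉ Ops.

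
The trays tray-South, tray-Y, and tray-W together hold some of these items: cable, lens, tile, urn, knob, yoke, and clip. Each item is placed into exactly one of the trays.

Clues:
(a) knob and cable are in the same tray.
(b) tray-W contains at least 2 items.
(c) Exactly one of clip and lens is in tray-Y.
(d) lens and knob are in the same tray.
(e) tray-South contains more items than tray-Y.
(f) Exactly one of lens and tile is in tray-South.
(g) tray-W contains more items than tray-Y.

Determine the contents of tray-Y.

tray-Y = {clip}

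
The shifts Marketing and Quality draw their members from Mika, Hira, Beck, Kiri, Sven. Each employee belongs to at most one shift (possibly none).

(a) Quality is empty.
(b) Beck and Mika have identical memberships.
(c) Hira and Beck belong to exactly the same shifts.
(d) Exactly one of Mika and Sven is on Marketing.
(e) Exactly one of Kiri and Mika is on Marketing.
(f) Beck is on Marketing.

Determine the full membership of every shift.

From (f): Beck ∈ Marketing.
(a): Quality already has 0, so the rest are out.
(b): Mika matches Beck: Mika ∈ Marketing.
(c): Hira matches Beck: Hira ∈ Marketing.
(d) (exactly one): Sven ∉ Marketing.
(e) (exactly one): Kiri ∉ Marketing.

Marketing = {Beck, Hira, Mika}; Quality = {}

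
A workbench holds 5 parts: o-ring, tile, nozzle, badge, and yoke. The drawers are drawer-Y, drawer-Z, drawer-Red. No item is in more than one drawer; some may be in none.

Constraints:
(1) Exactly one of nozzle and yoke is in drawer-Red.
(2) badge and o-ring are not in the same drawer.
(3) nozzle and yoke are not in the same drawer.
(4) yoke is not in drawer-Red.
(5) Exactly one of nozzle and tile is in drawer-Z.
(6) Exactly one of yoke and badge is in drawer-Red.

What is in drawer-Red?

From (4): yoke ∉ drawer-Red.
(1) (exactly one): nozzle ∈ drawer-Red.
(5) (exactly one): tile ∈ drawer-Z.
(6) (exactly one): badge ∈ drawer-Red.
(2): o-ring ∉ drawer-Red.

drawer-Red = {badge, nozzle}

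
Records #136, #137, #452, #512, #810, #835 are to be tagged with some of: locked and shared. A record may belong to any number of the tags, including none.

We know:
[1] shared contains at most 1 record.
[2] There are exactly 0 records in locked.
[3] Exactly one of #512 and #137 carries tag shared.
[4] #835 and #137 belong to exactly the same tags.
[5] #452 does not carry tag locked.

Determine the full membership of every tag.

locked = {}; shared = {#512}

From (5): #452 ∉ locked.
(2): locked already has 0, so the rest are out.
Suppose #136 ∈ shared: no assignment then satisfies all the clues, so #136 ∉ shared.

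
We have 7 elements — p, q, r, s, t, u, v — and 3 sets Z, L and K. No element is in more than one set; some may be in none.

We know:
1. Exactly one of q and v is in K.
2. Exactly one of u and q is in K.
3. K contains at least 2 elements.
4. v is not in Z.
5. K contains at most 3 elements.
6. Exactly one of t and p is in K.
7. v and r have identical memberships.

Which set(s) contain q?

q: K

From (4): v ∉ Z.
(7): r matches v: r ∉ Z.
Suppose q ∈ Z: no assignment then satisfies all the clues, so q ∉ Z.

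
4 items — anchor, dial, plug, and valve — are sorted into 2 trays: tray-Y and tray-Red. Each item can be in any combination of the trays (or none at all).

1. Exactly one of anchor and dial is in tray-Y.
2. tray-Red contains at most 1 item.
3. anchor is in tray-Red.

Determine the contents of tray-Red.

tray-Red = {anchor}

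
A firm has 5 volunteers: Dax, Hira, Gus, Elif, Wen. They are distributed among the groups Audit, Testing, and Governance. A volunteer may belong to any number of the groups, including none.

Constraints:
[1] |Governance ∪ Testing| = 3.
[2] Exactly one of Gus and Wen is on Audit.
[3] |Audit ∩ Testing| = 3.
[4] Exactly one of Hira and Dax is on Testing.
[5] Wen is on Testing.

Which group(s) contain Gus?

Gus: none

From (5): Wen ∈ Testing.
Suppose Gus ∈ Audit: no assignment then satisfies all the clues, so Gus ∉ Audit.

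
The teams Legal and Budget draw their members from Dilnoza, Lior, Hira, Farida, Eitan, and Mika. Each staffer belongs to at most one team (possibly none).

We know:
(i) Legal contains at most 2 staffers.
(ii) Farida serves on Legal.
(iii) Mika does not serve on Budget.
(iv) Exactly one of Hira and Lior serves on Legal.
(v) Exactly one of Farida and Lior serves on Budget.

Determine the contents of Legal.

From (ii): Farida ∈ Legal.
From (iii): Mika ∉ Budget.
(v) (exactly one): Lior ∈ Budget.
(iv) (exactly one): Hira ∈ Legal.
(i): Legal already has 2, so the rest are out.

Legal = {Farida, Hira}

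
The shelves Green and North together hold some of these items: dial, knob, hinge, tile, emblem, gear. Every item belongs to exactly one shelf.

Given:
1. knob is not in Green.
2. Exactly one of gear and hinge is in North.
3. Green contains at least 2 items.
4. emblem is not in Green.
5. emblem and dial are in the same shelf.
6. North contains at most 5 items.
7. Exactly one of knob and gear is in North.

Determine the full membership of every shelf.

From (1): knob ∉ Green.
From (4): emblem ∉ Green.
(5): dial matches emblem: dial ∉ Green.
Only one shelf left: dial ∈ North.
Only one shelf left: knob ∈ North.
Only one shelf left: emblem ∈ North.
(7) (exactly one): gear ∉ North.
Only one shelf left: gear ∈ Green.
(2) (exactly one): hinge ∈ North.
(3): only 2 candidates remain for Green, so all are in.

Green = {gear, tile}; North = {dial, emblem, hinge, knob}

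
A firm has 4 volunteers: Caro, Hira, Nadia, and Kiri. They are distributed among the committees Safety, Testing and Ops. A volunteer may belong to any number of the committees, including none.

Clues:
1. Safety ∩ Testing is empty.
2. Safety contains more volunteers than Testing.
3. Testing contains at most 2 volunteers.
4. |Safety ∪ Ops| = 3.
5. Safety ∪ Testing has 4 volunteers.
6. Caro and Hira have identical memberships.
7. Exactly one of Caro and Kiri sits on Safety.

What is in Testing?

Testing = {Kiri}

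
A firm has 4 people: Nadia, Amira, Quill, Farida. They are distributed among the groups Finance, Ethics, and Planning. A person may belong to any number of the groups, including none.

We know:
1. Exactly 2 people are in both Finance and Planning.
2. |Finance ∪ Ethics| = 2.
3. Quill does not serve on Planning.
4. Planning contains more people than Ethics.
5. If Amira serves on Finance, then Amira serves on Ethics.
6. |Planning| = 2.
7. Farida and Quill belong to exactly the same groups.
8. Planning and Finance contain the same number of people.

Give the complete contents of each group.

Finance = {Amira, Nadia}; Ethics = {Amira}; Planning = {Amira, Nadia}

From (3): Quill ∉ Planning.
(7): Farida matches Quill: Farida ∉ Planning.
(6): only 2 candidates remain for Planning, so all are in.
Suppose Nadia ∉ Finance: no assignment then satisfies all the clues, so Nadia ∈ Finance.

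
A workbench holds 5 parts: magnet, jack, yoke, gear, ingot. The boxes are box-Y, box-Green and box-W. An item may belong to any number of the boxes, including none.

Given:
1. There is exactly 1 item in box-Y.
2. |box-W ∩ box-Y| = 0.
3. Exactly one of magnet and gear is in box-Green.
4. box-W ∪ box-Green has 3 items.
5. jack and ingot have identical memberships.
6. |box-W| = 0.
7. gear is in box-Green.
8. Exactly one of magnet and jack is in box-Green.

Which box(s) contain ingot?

From (7): gear ∈ box-Green.
(3) (exactly one): magnet ∉ box-Green.
(6): box-W already has 0, so the rest are out.
(8) (exactly one): jack ∈ box-Green.
(5): ingot matches jack: ingot ∈ box-Green.
Suppose ingot ∈ box-Y: no assignment then satisfies all the clues, so ingot ∉ box-Y.

ingot: box-Green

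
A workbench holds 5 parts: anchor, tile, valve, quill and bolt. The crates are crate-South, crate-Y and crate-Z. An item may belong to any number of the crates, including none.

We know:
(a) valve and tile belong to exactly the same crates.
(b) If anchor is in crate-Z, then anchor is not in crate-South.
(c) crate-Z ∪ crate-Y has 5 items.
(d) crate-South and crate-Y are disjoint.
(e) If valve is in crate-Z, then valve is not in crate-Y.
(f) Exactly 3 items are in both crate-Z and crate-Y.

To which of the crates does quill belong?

quill: crate-Y, crate-Z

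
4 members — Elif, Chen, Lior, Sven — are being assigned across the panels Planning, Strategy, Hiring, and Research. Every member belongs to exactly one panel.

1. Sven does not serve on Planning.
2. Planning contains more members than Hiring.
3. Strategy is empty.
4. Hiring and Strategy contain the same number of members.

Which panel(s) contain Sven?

Sven: Research

From (1): Sven ∉ Planning.
(3): Strategy already has 0, so the rest are out.
Suppose Sven ∈ Hiring: no assignment then satisfies all the clues, so Sven ∉ Hiring.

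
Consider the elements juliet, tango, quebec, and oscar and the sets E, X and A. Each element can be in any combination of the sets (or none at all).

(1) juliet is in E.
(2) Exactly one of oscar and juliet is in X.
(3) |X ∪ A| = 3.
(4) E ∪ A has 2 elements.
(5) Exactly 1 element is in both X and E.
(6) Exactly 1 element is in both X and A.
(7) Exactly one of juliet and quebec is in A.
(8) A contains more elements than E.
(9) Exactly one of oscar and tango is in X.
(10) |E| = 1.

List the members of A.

A = {juliet, oscar}

From (1): juliet ∈ E.
(10): E already has 1, so the rest are out.
Suppose juliet ∉ A: no assignment then satisfies all the clues, so juliet ∈ A.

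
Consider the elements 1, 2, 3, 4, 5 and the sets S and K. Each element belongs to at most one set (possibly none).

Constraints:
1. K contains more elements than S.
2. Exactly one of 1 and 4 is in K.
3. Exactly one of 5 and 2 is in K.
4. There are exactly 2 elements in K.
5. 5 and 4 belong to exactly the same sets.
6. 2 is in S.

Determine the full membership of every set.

S = {2}; K = {4, 5}

From (6): 2 ∈ S.
(3) (exactly one): 5 ∈ K.
(5): 4 matches 5: 4 ∉ S.
(5): 4 matches 5: 4 ∈ K.
(2) (exactly one): 1 ∉ K.
(4): K already has 2, so the rest are out.
Suppose 1 ∈ S: no assignment then satisfies all the clues, so 1 ∉ S.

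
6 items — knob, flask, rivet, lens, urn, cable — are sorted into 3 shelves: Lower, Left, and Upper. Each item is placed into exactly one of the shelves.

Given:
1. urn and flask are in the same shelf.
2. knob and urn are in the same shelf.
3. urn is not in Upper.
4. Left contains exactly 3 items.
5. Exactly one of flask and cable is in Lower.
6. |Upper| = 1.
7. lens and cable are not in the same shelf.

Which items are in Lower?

Lower = {cable, rivet}

From (3): urn ∉ Upper.
(1): flask matches urn: flask ∉ Upper.
(2): knob matches urn: knob ∉ Upper.
Suppose knob ∈ Lower: no assignment then satisfies all the clues, so knob ∉ Lower.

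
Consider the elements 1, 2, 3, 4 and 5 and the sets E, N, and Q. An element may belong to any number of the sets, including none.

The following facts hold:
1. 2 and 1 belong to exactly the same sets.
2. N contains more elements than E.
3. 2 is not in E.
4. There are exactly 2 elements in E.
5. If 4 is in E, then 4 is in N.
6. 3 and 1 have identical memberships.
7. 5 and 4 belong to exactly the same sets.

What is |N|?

From (3): 2 ∉ E.
(1): 1 matches 2: 1 ∉ E.
(6): 3 matches 1: 3 ∉ E.
(4): only 2 candidates remain for E, so all are in.
(5): 4 ∈ N.
(7): 5 matches 4: 5 ∈ N.
Suppose 1 ∉ N: no assignment then satisfies all the clues, so 1 ∈ N.

5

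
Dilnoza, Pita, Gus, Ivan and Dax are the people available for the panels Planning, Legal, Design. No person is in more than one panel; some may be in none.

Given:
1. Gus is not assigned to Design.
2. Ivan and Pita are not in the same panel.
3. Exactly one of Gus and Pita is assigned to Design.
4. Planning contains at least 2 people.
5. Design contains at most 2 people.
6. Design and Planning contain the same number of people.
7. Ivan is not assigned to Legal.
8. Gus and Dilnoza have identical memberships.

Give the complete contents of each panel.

From (1): Gus ∉ Design.
From (7): Ivan ∉ Legal.
(3) (exactly one): Pita ∈ Design.
(8): Dilnoza matches Gus: Dilnoza ∉ Design.
(2): Ivan ∉ Design.
Suppose Dilnoza ∉ Planning: no assignment then satisfies all the clues, so Dilnoza ∈ Planning.

Planning = {Dilnoza, Gus}; Legal = {}; Design = {Dax, Pita}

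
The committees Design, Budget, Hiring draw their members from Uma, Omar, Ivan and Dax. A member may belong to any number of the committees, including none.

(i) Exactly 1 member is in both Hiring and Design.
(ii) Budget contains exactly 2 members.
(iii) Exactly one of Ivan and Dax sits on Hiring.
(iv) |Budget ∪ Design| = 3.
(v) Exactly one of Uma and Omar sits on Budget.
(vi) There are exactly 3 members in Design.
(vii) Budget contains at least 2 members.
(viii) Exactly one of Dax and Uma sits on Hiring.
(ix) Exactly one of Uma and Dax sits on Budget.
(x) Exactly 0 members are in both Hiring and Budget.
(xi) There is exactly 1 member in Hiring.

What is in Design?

Design = {Dax, Ivan, Uma}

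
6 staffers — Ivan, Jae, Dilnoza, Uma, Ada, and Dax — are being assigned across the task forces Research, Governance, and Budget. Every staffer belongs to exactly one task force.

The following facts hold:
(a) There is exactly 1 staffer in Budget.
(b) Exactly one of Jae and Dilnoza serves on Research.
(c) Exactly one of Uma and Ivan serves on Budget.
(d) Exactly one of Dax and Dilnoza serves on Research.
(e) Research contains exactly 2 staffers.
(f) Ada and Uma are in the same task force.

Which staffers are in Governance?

Governance = {Ada, Dilnoza, Uma}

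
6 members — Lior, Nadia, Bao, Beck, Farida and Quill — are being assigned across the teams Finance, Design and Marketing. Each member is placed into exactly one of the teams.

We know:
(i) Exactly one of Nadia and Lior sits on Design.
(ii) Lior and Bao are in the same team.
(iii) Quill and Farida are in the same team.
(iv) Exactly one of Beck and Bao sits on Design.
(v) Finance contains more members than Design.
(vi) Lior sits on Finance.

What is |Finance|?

4

From (vi): Lior ∈ Finance.
(i) (exactly one): Nadia ∈ Design.
(ii): Bao matches Lior: Bao ∈ Finance.
(iv) (exactly one): Beck ∈ Design.
Suppose Farida ∉ Finance: no assignment then satisfies all the clues, so Farida ∈ Finance.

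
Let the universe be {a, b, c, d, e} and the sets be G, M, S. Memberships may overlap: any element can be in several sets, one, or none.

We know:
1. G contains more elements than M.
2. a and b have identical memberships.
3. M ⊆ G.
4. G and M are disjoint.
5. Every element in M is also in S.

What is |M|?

0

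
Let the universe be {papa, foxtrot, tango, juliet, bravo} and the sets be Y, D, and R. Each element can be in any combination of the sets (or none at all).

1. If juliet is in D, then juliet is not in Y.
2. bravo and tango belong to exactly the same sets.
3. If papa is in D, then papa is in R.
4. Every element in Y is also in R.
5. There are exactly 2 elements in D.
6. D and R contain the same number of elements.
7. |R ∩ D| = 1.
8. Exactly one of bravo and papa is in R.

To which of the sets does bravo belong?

bravo: none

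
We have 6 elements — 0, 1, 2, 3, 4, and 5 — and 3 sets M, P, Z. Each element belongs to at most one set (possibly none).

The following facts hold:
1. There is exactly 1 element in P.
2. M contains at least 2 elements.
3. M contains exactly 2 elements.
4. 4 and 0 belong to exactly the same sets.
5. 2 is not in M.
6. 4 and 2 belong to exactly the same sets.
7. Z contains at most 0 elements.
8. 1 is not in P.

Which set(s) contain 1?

1: M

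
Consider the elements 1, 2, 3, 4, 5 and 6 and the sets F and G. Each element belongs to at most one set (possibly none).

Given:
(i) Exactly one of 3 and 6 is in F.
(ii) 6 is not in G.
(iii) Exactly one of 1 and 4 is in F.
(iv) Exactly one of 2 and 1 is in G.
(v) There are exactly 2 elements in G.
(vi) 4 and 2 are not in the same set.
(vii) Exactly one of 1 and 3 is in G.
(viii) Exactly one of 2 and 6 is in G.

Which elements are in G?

G = {2, 3}

From (ii): 6 ∉ G.
(viii) (exactly one): 2 ∈ G.
(iv) (exactly one): 1 ∉ G.
(vi): 4 ∉ G.
(vii) (exactly one): 3 ∈ G.
(i) (exactly one): 6 ∈ F.
(v): G already has 2, so the rest are out.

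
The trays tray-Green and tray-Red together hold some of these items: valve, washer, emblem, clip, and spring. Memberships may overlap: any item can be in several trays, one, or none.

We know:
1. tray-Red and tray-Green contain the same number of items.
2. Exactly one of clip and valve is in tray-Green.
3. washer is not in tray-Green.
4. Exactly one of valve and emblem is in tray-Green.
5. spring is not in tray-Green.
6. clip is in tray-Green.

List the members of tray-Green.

tray-Green = {clip, emblem}

From (3): washer ∉ tray-Green.
From (5): spring ∉ tray-Green.
From (6): clip ∈ tray-Green.
(2) (exactly one): valve ∉ tray-Green.
(4) (exactly one): emblem ∈ tray-Green.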